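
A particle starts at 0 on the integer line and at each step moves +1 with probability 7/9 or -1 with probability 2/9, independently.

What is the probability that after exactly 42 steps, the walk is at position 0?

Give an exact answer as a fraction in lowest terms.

Answer: 210163787508811712424953219089694720/3990838394187339929534246675572349035227

Derivation:
To be at 0 after 42 steps: need exactly 21 steps of +1 and 21 of -1.
Number of such sequences: C(42,21) = 538257874440
Each has probability (7/9)^21 · (2/9)^21 = 1171355575953987221848064/11972515182562019788602740026717047105681
P = 538257874440 · 1171355575953987221848064/11972515182562019788602740026717047105681 = 210163787508811712424953219089694720/3990838394187339929534246675572349035227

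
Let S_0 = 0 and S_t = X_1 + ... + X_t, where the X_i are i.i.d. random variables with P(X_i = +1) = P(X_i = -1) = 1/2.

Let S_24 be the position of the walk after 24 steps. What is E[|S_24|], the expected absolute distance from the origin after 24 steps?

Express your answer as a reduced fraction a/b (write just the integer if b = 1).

S_24 takes values m ≡ 0 (mod 2) with |m| ≤ 24; P(S_24=m) = C(24,(24+m)/2)/2^24.
Total paths: 2^24 = 16777216
Distribution: P(S=-24)=1/16777216, P(S=-22)=24/16777216, P(S=-20)=276/16777216, P(S=-18)=2024/16777216, P(S=-16)=10626/16777216, P(S=-14)=42504/16777216, P(S=-12)=134596/16777216, P(S=-10)=346104/16777216, P(S=-8)=735471/16777216, P(S=-6)=1307504/16777216, P(S=-4)=1961256/16777216, P(S=-2)=2496144/16777216, P(S=0)=2704156/16777216, P(S=2)=2496144/16777216, P(S=4)=1961256/16777216, P(S=6)=1307504/16777216, P(S=8)=735471/16777216, P(S=10)=346104/16777216, P(S=12)=134596/16777216, P(S=14)=42504/16777216, P(S=16)=10626/16777216, P(S=18)=2024/16777216, P(S=20)=276/16777216, P(S=22)=24/16777216, P(S=24)=1/16777216
E[|S_24|] = Σ_m |m|·P(S_24=m) = 64899744/16777216 = 2028117/524288

Answer: 2028117/524288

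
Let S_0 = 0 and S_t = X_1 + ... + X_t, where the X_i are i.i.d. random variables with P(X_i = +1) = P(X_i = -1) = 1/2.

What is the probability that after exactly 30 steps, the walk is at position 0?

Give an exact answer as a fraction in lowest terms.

To return to 0 after 30 steps: need exactly 15 steps of +1 and 15 of -1.
Favorable paths: C(30,15) = 155117520
Total paths: 2^30 = 1073741824
P = 155117520/1073741824 = 9694845/67108864

Answer: 9694845/67108864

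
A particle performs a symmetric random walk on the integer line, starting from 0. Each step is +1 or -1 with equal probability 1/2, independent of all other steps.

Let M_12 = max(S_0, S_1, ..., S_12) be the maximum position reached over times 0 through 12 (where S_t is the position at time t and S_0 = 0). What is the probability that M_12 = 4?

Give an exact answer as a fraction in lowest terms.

Let M_12 = max(S_0,...,S_12). Use the reflection principle: for j ≥ 1, #{paths with M_12 ≥ j} = #{S_12 ≥ j} + #{S_12 ≥ j+1}.
By reflection, #{M_12 ≥ 4} = #{S_12 ≥ 4} + #{S_12 ≥ 5} = 794 + 299 = 1093.
#{M_12 ≥ 5} = #{S_12 ≥ 5} + #{S_12 ≥ 6} = 299 + 299 = 598.
#{M_12 = 4} = 1093 - 598 = 495.
P(M_12 = 4) = 495/4096 = 495/4096

Answer: 495/4096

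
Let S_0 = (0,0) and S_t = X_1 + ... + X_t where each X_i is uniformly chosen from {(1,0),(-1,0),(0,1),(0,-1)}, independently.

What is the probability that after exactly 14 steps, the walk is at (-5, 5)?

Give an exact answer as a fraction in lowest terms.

Answer: 39039/33554432

Derivation:
Let h be the number of horizontal steps (so 14-h are vertical). To end at (-5,5) need (h-5)/2 right-steps and ((14-h)+5)/2 up-steps.
Sum over h with 5 ≤ h ≤ 9, h ≡ 1 (mod 2), 14-h ≡ 1 (mod 2):
h=5: C(14,5)·C(5,0)·C(9,7) = 2002·1·36 = 72072
h=7: C(14,7)·C(7,1)·C(7,6) = 3432·7·7 = 168168
h=9: C(14,9)·C(9,2)·C(5,5) = 2002·36·1 = 72072
Total favorable: 312312
Total paths: 4^14 = 268435456
P = 312312/268435456 = 39039/33554432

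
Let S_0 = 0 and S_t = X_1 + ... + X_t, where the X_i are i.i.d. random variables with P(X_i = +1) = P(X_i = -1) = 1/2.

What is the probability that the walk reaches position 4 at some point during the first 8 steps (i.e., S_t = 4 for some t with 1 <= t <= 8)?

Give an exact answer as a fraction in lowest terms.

Answer: 23/128

Derivation:
Count via complement. Let g(t,s) = #length-t paths at position s with S_1..S_t all ≠ 4.
g(t,s) = g(t-1,s-1) + g(t-1,s+1) for s ≠ 4; g(t,4) = 0.
t=0: g(0,0)=1
t=1: g(1,-1)=1 g(1,1)=1
t=2: g(2,-2)=1 g(2,0)=2 g(2,2)=1
t=3: g(3,-3)=1 g(3,-1)=3 g(3,1)=3 g(3,3)=1
t=4: g(4,-4)=1 g(4,-2)=4 g(4,0)=6 g(4,2)=4
t=5: g(5,-5)=1 g(5,-3)=5 g(5,-1)=10 g(5,1)=10 g(5,3)=4
t=6: g(6,-6)=1 g(6,-4)=6 g(6,-2)=15 g(6,0)=20 g(6,2)=14
t=7: g(7,-7)=1 g(7,-5)=7 g(7,-3)=21 g(7,-1)=35 g(7,1)=34 g(7,3)=14
t=8: g(8,-8)=1 g(8,-6)=8 g(8,-4)=28 g(8,-2)=56 g(8,0)=69 g(8,2)=48
Paths never hitting 4: Σ_s g(8,s) = 210
Paths hitting 4: 2^8 - 210 = 46
P = 46/256 = 23/128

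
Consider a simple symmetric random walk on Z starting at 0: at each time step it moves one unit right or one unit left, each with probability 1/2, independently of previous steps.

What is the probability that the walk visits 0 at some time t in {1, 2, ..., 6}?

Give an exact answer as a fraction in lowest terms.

Answer: 11/16

Derivation:
Count via complement. Let g(t,s) = #length-t paths at position s with S_1..S_t all ≠ 0.
g(t,s) = g(t-1,s-1) + g(t-1,s+1) for s ≠ 0; g(t,0) = 0.
t=0: g(0,0)=1
t=1: g(1,-1)=1 g(1,1)=1
t=2: g(2,-2)=1 g(2,2)=1
t=3: g(3,-3)=1 g(3,-1)=1 g(3,1)=1 g(3,3)=1
t=4: g(4,-4)=1 g(4,-2)=2 g(4,2)=2 g(4,4)=1
t=5: g(5,-5)=1 g(5,-3)=3 g(5,-1)=2 g(5,1)=2 g(5,3)=3 g(5,5)=1
t=6: g(6,-6)=1 g(6,-4)=4 g(6,-2)=5 g(6,2)=5 g(6,4)=4 g(6,6)=1
Paths never hitting 0: Σ_s g(6,s) = 20
Paths hitting 0: 2^6 - 20 = 44
P = 44/64 = 11/16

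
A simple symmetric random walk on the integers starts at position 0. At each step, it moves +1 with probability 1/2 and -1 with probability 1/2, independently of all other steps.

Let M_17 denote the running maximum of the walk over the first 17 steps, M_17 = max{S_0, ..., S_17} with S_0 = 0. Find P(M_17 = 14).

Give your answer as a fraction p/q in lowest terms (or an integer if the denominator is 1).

Answer: 17/131072

Derivation:
Let M_17 = max(S_0,...,S_17). Use the reflection principle: for j ≥ 1, #{paths with M_17 ≥ j} = #{S_17 ≥ j} + #{S_17 ≥ j+1}.
By reflection, #{M_17 ≥ 14} = #{S_17 ≥ 14} + #{S_17 ≥ 15} = 18 + 18 = 36.
#{M_17 ≥ 15} = #{S_17 ≥ 15} + #{S_17 ≥ 16} = 18 + 1 = 19.
#{M_17 = 14} = 36 - 19 = 17.
P(M_17 = 14) = 17/131072 = 17/131072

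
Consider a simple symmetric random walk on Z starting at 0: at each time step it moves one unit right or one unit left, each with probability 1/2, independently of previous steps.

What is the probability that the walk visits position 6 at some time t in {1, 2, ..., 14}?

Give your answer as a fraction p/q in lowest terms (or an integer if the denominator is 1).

Answer: 1941/16384

Derivation:
Count via complement. Let g(t,s) = #length-t paths at position s with S_1..S_t all ≠ 6.
g(t,s) = g(t-1,s-1) + g(t-1,s+1) for s ≠ 6; g(t,6) = 0.
t=0: g(0,0)=1
t=1: g(1,-1)=1 g(1,1)=1
t=2: g(2,-2)=1 g(2,0)=2 g(2,2)=1
t=3: g(3,-3)=1 g(3,-1)=3 g(3,1)=3 g(3,3)=1
t=4: g(4,-4)=1 g(4,-2)=4 g(4,0)=6 g(4,2)=4 g(4,4)=1
t=5: g(5,-5)=1 g(5,-3)=5 g(5,-1)=10 g(5,1)=10 g(5,3)=5 g(5,5)=1
t=6: g(6,-6)=1 g(6,-4)=6 g(6,-2)=15 g(6,0)=20 g(6,2)=15 g(6,4)=6
t=7: g(7,-7)=1 g(7,-5)=7 g(7,-3)=21 g(7,-1)=35 g(7,1)=35 g(7,3)=21 g(7,5)=6
t=8: g(8,-8)=1 g(8,-6)=8 g(8,-4)=28 g(8,-2)=56 g(8,0)=70 g(8,2)=56 g(8,4)=27
t=9: g(9,-9)=1 g(9,-7)=9 g(9,-5)=36 g(9,-3)=84 g(9,-1)=126 g(9,1)=126 g(9,3)=83 g(9,5)=27
t=10: g(10,-10)=1 g(10,-8)=10 g(10,-6)=45 g(10,-4)=120 g(10,-2)=210 g(10,0)=252 g(10,2)=209 g(10,4)=110
t=11: g(11,-11)=1 g(11,-9)=11 g(11,-7)=55 g(11,-5)=165 g(11,-3)=330 g(11,-1)=462 g(11,1)=461 g(11,3)=319 g(11,5)=110
t=12: g(12,-12)=1 g(12,-10)=12 g(12,-8)=66 g(12,-6)=220 g(12,-4)=495 g(12,-2)=792 g(12,0)=923 g(12,2)=780 g(12,4)=429
t=13: g(13,-13)=1 g(13,-11)=13 g(13,-9)=78 g(13,-7)=286 g(13,-5)=715 g(13,-3)=1287 g(13,-1)=1715 g(13,1)=1703 g(13,3)=1209 g(13,5)=429
t=14: g(14,-14)=1 g(14,-12)=14 g(14,-10)=91 g(14,-8)=364 g(14,-6)=1001 g(14,-4)=2002 g(14,-2)=3002 g(14,0)=3418 g(14,2)=2912 g(14,4)=1638
Paths never hitting 6: Σ_s g(14,s) = 14443
Paths hitting 6: 2^14 - 14443 = 1941
P = 1941/16384 = 1941/16384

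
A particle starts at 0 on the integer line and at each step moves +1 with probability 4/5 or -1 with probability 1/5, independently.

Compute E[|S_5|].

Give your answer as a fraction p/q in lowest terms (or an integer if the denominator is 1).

S_5 takes values m ≡ 1 (mod 2) with |m| ≤ 5; P(S_5=m) = C(5,(5+m)/2) · (4/5)^((5+m)/2) · (1/5)^((5-m)/2).
Distribution: P(S=-5)=1/3125, P(S=-3)=4/625, P(S=-1)=32/625, P(S=1)=128/625, P(S=3)=256/625, P(S=5)=1024/3125
E[|S_5|] = Σ_m |m|·P(S_5=m) = 393/125

Answer: 393/125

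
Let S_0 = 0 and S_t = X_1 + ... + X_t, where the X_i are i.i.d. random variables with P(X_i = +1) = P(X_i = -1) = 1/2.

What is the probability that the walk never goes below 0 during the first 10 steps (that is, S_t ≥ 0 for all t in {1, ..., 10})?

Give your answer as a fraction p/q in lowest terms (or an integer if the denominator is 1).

Let f(t,s) = #length-t paths at position s with S_1..S_t all ≥ 0.
f(t,s) = f(t-1,s-1) + f(t-1,s+1) for s ≥ 0; f(t,s) = 0 for s < 0.
t=0: f(0,0)=1
t=1: f(1,1)=1
t=2: f(2,0)=1 f(2,2)=1
t=3: f(3,1)=2 f(3,3)=1
t=4: f(4,0)=2 f(4,2)=3 f(4,4)=1
t=5: f(5,1)=5 f(5,3)=4 f(5,5)=1
t=6: f(6,0)=5 f(6,2)=9 f(6,4)=5 f(6,6)=1
t=7: f(7,1)=14 f(7,3)=14 f(7,5)=6 f(7,7)=1
t=8: f(8,0)=14 f(8,2)=28 f(8,4)=20 f(8,6)=7 f(8,8)=1
t=9: f(9,1)=42 f(9,3)=48 f(9,5)=27 f(9,7)=8 f(9,9)=1
t=10: f(10,0)=42 f(10,2)=90 f(10,4)=75 f(10,6)=35 f(10,8)=9 f(10,10)=1
Σ_s f(10,s) = 252
P = 252/1024 = 63/256

Answer: 63/256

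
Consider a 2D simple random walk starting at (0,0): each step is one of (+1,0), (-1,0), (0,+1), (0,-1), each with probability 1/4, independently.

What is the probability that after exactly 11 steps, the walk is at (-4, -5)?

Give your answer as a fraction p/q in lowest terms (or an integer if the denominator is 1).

Answer: 2541/2097152

Derivation:
Let h be the number of horizontal steps (so 11-h are vertical). To end at (-4,-5) need (h-4)/2 right-steps and ((11-h)-5)/2 up-steps.
Sum over h with 4 ≤ h ≤ 6, h ≡ 0 (mod 2), 11-h ≡ 1 (mod 2):
h=4: C(11,4)·C(4,0)·C(7,1) = 330·1·7 = 2310
h=6: C(11,6)·C(6,1)·C(5,0) = 462·6·1 = 2772
Total favorable: 5082
Total paths: 4^11 = 4194304
P = 5082/4194304 = 2541/2097152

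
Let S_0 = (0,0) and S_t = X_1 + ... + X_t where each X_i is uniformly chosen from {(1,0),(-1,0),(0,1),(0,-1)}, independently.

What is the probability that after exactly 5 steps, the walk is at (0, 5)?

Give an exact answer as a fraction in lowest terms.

Let h be the number of horizontal steps (so 5-h are vertical). To end at (0,5) need (h+0)/2 right-steps and ((5-h)+5)/2 up-steps.
Sum over h with 0 ≤ h ≤ 0, h ≡ 0 (mod 2), 5-h ≡ 1 (mod 2):
h=0: C(5,0)·C(0,0)·C(5,5) = 1·1·1 = 1
Total favorable: 1
Total paths: 4^5 = 1024
P = 1/1024 = 1/1024

Answer: 1/1024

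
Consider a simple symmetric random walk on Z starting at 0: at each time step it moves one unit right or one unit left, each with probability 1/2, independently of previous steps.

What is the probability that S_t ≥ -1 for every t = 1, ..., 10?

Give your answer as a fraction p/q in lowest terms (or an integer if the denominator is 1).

Let f(t,s) = #length-t paths at position s with S_1..S_t all ≥ -1.
f(t,s) = f(t-1,s-1) + f(t-1,s+1) for s ≥ -1; f(t,s) = 0 for s < -1.
t=0: f(0,0)=1
t=1: f(1,-1)=1 f(1,1)=1
t=2: f(2,0)=2 f(2,2)=1
t=3: f(3,-1)=2 f(3,1)=3 f(3,3)=1
t=4: f(4,0)=5 f(4,2)=4 f(4,4)=1
t=5: f(5,-1)=5 f(5,1)=9 f(5,3)=5 f(5,5)=1
t=6: f(6,0)=14 f(6,2)=14 f(6,4)=6 f(6,6)=1
t=7: f(7,-1)=14 f(7,1)=28 f(7,3)=20 f(7,5)=7 f(7,7)=1
t=8: f(8,0)=42 f(8,2)=48 f(8,4)=27 f(8,6)=8 f(8,8)=1
t=9: f(9,-1)=42 f(9,1)=90 f(9,3)=75 f(9,5)=35 f(9,7)=9 f(9,9)=1
t=10: f(10,0)=132 f(10,2)=165 f(10,4)=110 f(10,6)=44 f(10,8)=10 f(10,10)=1
Σ_s f(10,s) = 462
P = 462/1024 = 231/512

Answer: 231/512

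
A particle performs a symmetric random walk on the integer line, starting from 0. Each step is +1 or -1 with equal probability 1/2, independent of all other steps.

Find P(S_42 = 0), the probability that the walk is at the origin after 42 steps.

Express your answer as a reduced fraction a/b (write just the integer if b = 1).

To return to 0 after 42 steps: need exactly 21 steps of +1 and 21 of -1.
Favorable paths: C(42,21) = 538257874440
Total paths: 2^42 = 4398046511104
P = 538257874440/4398046511104 = 67282234305/549755813888

Answer: 67282234305/549755813888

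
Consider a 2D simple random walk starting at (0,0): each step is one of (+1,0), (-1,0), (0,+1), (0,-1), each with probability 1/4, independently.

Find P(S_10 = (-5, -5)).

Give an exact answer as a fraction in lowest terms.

Answer: 63/262144

Derivation:
Let h be the number of horizontal steps (so 10-h are vertical). To end at (-5,-5) need (h-5)/2 right-steps and ((10-h)-5)/2 up-steps.
Sum over h with 5 ≤ h ≤ 5, h ≡ 1 (mod 2), 10-h ≡ 1 (mod 2):
h=5: C(10,5)·C(5,0)·C(5,0) = 252·1·1 = 252
Total favorable: 252
Total paths: 4^10 = 1048576
P = 252/1048576 = 63/262144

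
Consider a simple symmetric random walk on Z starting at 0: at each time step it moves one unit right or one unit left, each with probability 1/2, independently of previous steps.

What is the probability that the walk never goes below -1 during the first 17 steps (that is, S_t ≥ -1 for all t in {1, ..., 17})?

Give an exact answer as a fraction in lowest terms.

Answer: 12155/32768

Derivation:
Let f(t,s) = #length-t paths at position s with S_1..S_t all ≥ -1.
f(t,s) = f(t-1,s-1) + f(t-1,s+1) for s ≥ -1; f(t,s) = 0 for s < -1.
t=0: f(0,0)=1
t=1: f(1,-1)=1 f(1,1)=1
t=2: f(2,0)=2 f(2,2)=1
t=3: f(3,-1)=2 f(3,1)=3 f(3,3)=1
t=4: f(4,0)=5 f(4,2)=4 f(4,4)=1
t=5: f(5,-1)=5 f(5,1)=9 f(5,3)=5 f(5,5)=1
t=6: f(6,0)=14 f(6,2)=14 f(6,4)=6 f(6,6)=1
t=7: f(7,-1)=14 f(7,1)=28 f(7,3)=20 f(7,5)=7 f(7,7)=1
t=8: f(8,0)=42 f(8,2)=48 f(8,4)=27 f(8,6)=8 f(8,8)=1
t=9: f(9,-1)=42 f(9,1)=90 f(9,3)=75 f(9,5)=35 f(9,7)=9 f(9,9)=1
t=10: f(10,0)=132 f(10,2)=165 f(10,4)=110 f(10,6)=44 f(10,8)=10 f(10,10)=1
t=11: f(11,-1)=132 f(11,1)=297 f(11,3)=275 f(11,5)=154 f(11,7)=54 f(11,9)=11 f(11,11)=1
t=12: f(12,0)=429 f(12,2)=572 f(12,4)=429 f(12,6)=208 f(12,8)=65 f(12,10)=12 f(12,12)=1
t=13: f(13,-1)=429 f(13,1)=1001 f(13,3)=1001 f(13,5)=637 f(13,7)=273 f(13,9)=77 f(13,11)=13 f(13,13)=1
t=14: f(14,0)=1430 f(14,2)=2002 f(14,4)=1638 f(14,6)=910 f(14,8)=350 f(14,10)=90 f(14,12)=14 f(14,14)=1
t=15: f(15,-1)=1430 f(15,1)=3432 f(15,3)=3640 f(15,5)=2548 f(15,7)=1260 f(15,9)=440 f(15,11)=104 f(15,13)=15 f(15,15)=1
t=16: f(16,0)=4862 f(16,2)=7072 f(16,4)=6188 f(16,6)=3808 f(16,8)=1700 f(16,10)=544 f(16,12)=119 f(16,14)=16 f(16,16)=1
t=17: f(17,-1)=4862 f(17,1)=11934 f(17,3)=13260 f(17,5)=9996 f(17,7)=5508 f(17,9)=2244 f(17,11)=663 f(17,13)=135 f(17,15)=17 f(17,17)=1
Σ_s f(17,s) = 48620
P = 48620/131072 = 12155/32768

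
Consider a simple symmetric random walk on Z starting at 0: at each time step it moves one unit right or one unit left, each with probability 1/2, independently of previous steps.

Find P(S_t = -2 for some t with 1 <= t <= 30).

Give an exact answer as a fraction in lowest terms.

Answer: 773201629/1073741824

Derivation:
Count via complement. Let g(t,s) = #length-t paths at position s with S_1..S_t all ≠ -2.
g(t,s) = g(t-1,s-1) + g(t-1,s+1) for s ≠ -2; g(t,-2) = 0.
t=0: g(0,0)=1
t=1: g(1,-1)=1 g(1,1)=1
t=2: g(2,0)=2 g(2,2)=1
t=3: g(3,-1)=2 g(3,1)=3 g(3,3)=1
t=4: g(4,0)=5 g(4,2)=4 g(4,4)=1
t=5: g(5,-1)=5 g(5,1)=9 g(5,3)=5 g(5,5)=1
t=6: g(6,0)=14 g(6,2)=14 g(6,4)=6 g(6,6)=1
t=7: g(7,-1)=14 g(7,1)=28 g(7,3)=20 g(7,5)=7 g(7,7)=1
t=8: g(8,0)=42 g(8,2)=48 g(8,4)=27 g(8,6)=8 g(8,8)=1
t=9: g(9,-1)=42 g(9,1)=90 g(9,3)=75 g(9,5)=35 g(9,7)=9 g(9,9)=1
t=10: g(10,0)=132 g(10,2)=165 g(10,4)=110 g(10,6)=44 g(10,8)=10 g(10,10)=1
t=11: g(11,-1)=132 g(11,1)=297 g(11,3)=275 g(11,5)=154 g(11,7)=54 g(11,9)=11 g(11,11)=1
t=12: g(12,0)=429 g(12,2)=572 g(12,4)=429 g(12,6)=208 g(12,8)=65 g(12,10)=12 g(12,12)=1
t=13: g(13,-1)=429 g(13,1)=1001 g(13,3)=1001 g(13,5)=637 g(13,7)=273 g(13,9)=77 g(13,11)=13 g(13,13)=1
t=14: g(14,0)=1430 g(14,2)=2002 g(14,4)=1638 g(14,6)=910 g(14,8)=350 g(14,10)=90 g(14,12)=14 g(14,14)=1
t=15: g(15,-1)=1430 g(15,1)=3432 g(15,3)=3640 g(15,5)=2548 g(15,7)=1260 g(15,9)=440 g(15,11)=104 g(15,13)=15 g(15,15)=1
t=16: g(16,0)=4862 g(16,2)=7072 g(16,4)=6188 g(16,6)=3808 g(16,8)=1700 g(16,10)=544 g(16,12)=119 g(16,14)=16 g(16,16)=1
t=17: g(17,-1)=4862 g(17,1)=11934 g(17,3)=13260 g(17,5)=9996 g(17,7)=5508 g(17,9)=2244 g(17,11)=663 g(17,13)=135 g(17,15)=17 g(17,17)=1
t=18: g(18,0)=16796 g(18,2)=25194 g(18,4)=23256 g(18,6)=15504 g(18,8)=7752 g(18,10)=2907 g(18,12)=798 g(18,14)=152 g(18,16)=18 g(18,18)=1
t=19: g(19,-1)=16796 g(19,1)=41990 g(19,3)=48450 g(19,5)=38760 g(19,7)=23256 g(19,9)=10659 g(19,11)=3705 g(19,13)=950 g(19,15)=170 g(19,17)=19 g(19,19)=1
t=20: g(20,0)=58786 g(20,2)=90440 g(20,4)=87210 g(20,6)=62016 g(20,8)=33915 g(20,10)=14364 g(20,12)=4655 g(20,14)=1120 g(20,16)=189 g(20,18)=20 g(20,20)=1
t=21: g(21,-1)=58786 g(21,1)=149226 g(21,3)=177650 g(21,5)=149226 g(21,7)=95931 g(21,9)=48279 g(21,11)=19019 g(21,13)=5775 g(21,15)=1309 g(21,17)=209 g(21,19)=21 g(21,21)=1
t=22: g(22,0)=208012 g(22,2)=326876 g(22,4)=326876 g(22,6)=245157 g(22,8)=144210 g(22,10)=67298 g(22,12)=24794 g(22,14)=7084 g(22,16)=1518 g(22,18)=230 g(22,20)=22 g(22,22)=1
t=23: g(23,-1)=208012 g(23,1)=534888 g(23,3)=653752 g(23,5)=572033 g(23,7)=389367 g(23,9)=211508 g(23,11)=92092 g(23,13)=31878 g(23,15)=8602 g(23,17)=1748 g(23,19)=252 g(23,21)=23 g(23,23)=1
t=24: g(24,0)=742900 g(24,2)=1188640 g(24,4)=1225785 g(24,6)=961400 g(24,8)=600875 g(24,10)=303600 g(24,12)=123970 g(24,14)=40480 g(24,16)=10350 g(24,18)=2000 g(24,20)=275 g(24,22)=24 g(24,24)=1
t=25: g(25,-1)=742900 g(25,1)=1931540 g(25,3)=2414425 g(25,5)=2187185 g(25,7)=1562275 g(25,9)=904475 g(25,11)=427570 g(25,13)=164450 g(25,15)=50830 g(25,17)=12350 g(25,19)=2275 g(25,21)=299 g(25,23)=25 g(25,25)=1
t=26: g(26,0)=2674440 g(26,2)=4345965 g(26,4)=4601610 g(26,6)=3749460 g(26,8)=2466750 g(26,10)=1332045 g(26,12)=592020 g(26,14)=215280 g(26,16)=63180 g(26,18)=14625 g(26,20)=2574 g(26,22)=324 g(26,24)=26 g(26,26)=1
t=27: g(27,-1)=2674440 g(27,1)=7020405 g(27,3)=8947575 g(27,5)=8351070 g(27,7)=6216210 g(27,9)=3798795 g(27,11)=1924065 g(27,13)=807300 g(27,15)=278460 g(27,17)=77805 g(27,19)=17199 g(27,21)=2898 g(27,23)=350 g(27,25)=27 g(27,27)=1
t=28: g(28,0)=9694845 g(28,2)=15967980 g(28,4)=17298645 g(28,6)=14567280 g(28,8)=10015005 g(28,10)=5722860 g(28,12)=2731365 g(28,14)=1085760 g(28,16)=356265 g(28,18)=95004 g(28,20)=20097 g(28,22)=3248 g(28,24)=377 g(28,26)=28 g(28,28)=1
t=29: g(29,-1)=9694845 g(29,1)=25662825 g(29,3)=33266625 g(29,5)=31865925 g(29,7)=24582285 g(29,9)=15737865 g(29,11)=8454225 g(29,13)=3817125 g(29,15)=1442025 g(29,17)=451269 g(29,19)=115101 g(29,21)=23345 g(29,23)=3625 g(29,25)=405 g(29,27)=29 g(29,29)=1
t=30: g(30,0)=35357670 g(30,2)=58929450 g(30,4)=65132550 g(30,6)=56448210 g(30,8)=40320150 g(30,10)=24192090 g(30,12)=12271350 g(30,14)=5259150 g(30,16)=1893294 g(30,18)=566370 g(30,20)=138446 g(30,22)=26970 g(30,24)=4030 g(30,26)=434 g(30,28)=30 g(30,30)=1
Paths never hitting -2: Σ_s g(30,s) = 300540195
Paths hitting -2: 2^30 - 300540195 = 773201629
P = 773201629/1073741824 = 773201629/1073741824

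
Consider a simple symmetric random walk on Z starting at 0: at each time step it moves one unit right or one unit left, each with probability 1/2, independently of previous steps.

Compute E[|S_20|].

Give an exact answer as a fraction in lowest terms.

Answer: 230945/65536

Derivation:
S_20 takes values m ≡ 0 (mod 2) with |m| ≤ 20; P(S_20=m) = C(20,(20+m)/2)/2^20.
Total paths: 2^20 = 1048576
Distribution: P(S=-20)=1/1048576, P(S=-18)=20/1048576, P(S=-16)=190/1048576, P(S=-14)=1140/1048576, P(S=-12)=4845/1048576, P(S=-10)=15504/1048576, P(S=-8)=38760/1048576, P(S=-6)=77520/1048576, P(S=-4)=125970/1048576, P(S=-2)=167960/1048576, P(S=0)=184756/1048576, P(S=2)=167960/1048576, P(S=4)=125970/1048576, P(S=6)=77520/1048576, P(S=8)=38760/1048576, P(S=10)=15504/1048576, P(S=12)=4845/1048576, P(S=14)=1140/1048576, P(S=16)=190/1048576, P(S=18)=20/1048576, P(S=20)=1/1048576
E[|S_20|] = Σ_m |m|·P(S_20=m) = 3695120/1048576 = 230945/65536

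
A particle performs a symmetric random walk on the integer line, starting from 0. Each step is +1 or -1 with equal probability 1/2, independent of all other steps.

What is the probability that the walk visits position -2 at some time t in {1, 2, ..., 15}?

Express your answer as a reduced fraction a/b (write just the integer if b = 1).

Answer: 9949/16384

Derivation:
Count via complement. Let g(t,s) = #length-t paths at position s with S_1..S_t all ≠ -2.
g(t,s) = g(t-1,s-1) + g(t-1,s+1) for s ≠ -2; g(t,-2) = 0.
t=0: g(0,0)=1
t=1: g(1,-1)=1 g(1,1)=1
t=2: g(2,0)=2 g(2,2)=1
t=3: g(3,-1)=2 g(3,1)=3 g(3,3)=1
t=4: g(4,0)=5 g(4,2)=4 g(4,4)=1
t=5: g(5,-1)=5 g(5,1)=9 g(5,3)=5 g(5,5)=1
t=6: g(6,0)=14 g(6,2)=14 g(6,4)=6 g(6,6)=1
t=7: g(7,-1)=14 g(7,1)=28 g(7,3)=20 g(7,5)=7 g(7,7)=1
t=8: g(8,0)=42 g(8,2)=48 g(8,4)=27 g(8,6)=8 g(8,8)=1
t=9: g(9,-1)=42 g(9,1)=90 g(9,3)=75 g(9,5)=35 g(9,7)=9 g(9,9)=1
t=10: g(10,0)=132 g(10,2)=165 g(10,4)=110 g(10,6)=44 g(10,8)=10 g(10,10)=1
t=11: g(11,-1)=132 g(11,1)=297 g(11,3)=275 g(11,5)=154 g(11,7)=54 g(11,9)=11 g(11,11)=1
t=12: g(12,0)=429 g(12,2)=572 g(12,4)=429 g(12,6)=208 g(12,8)=65 g(12,10)=12 g(12,12)=1
t=13: g(13,-1)=429 g(13,1)=1001 g(13,3)=1001 g(13,5)=637 g(13,7)=273 g(13,9)=77 g(13,11)=13 g(13,13)=1
t=14: g(14,0)=1430 g(14,2)=2002 g(14,4)=1638 g(14,6)=910 g(14,8)=350 g(14,10)=90 g(14,12)=14 g(14,14)=1
t=15: g(15,-1)=1430 g(15,1)=3432 g(15,3)=3640 g(15,5)=2548 g(15,7)=1260 g(15,9)=440 g(15,11)=104 g(15,13)=15 g(15,15)=1
Paths never hitting -2: Σ_s g(15,s) = 12870
Paths hitting -2: 2^15 - 12870 = 19898
P = 19898/32768 = 9949/16384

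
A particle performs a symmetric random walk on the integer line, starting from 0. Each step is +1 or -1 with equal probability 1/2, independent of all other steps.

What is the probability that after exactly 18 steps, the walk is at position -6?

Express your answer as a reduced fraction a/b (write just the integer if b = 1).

Answer: 4641/65536

Derivation:
To reach position -6 after 18 steps: need 6 steps of +1 and 12 of -1.
Favorable paths: C(18,6) = 18564
Total paths: 2^18 = 262144
P = 18564/262144 = 4641/65536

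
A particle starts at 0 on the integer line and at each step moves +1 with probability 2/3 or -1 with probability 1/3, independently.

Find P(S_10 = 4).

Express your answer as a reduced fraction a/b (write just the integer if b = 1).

To reach position 4 after 10 steps: need 7 steps of +1 and 3 steps of -1.
Number of such sequences: C(10,7) = 120
Each has probability (2/3)^7 · (1/3)^3 = 128/59049
P = 120 · 128/59049 = 5120/19683

Answer: 5120/19683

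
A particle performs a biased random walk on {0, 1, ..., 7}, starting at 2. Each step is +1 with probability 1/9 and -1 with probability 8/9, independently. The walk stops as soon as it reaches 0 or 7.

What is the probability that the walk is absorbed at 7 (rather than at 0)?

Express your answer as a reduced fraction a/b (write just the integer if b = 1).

Answer: 9/299593

Derivation:
Biased walk: p = 1/9, q = 8/9, r = q/p = 8
Gambler's ruin: P(hit 7 before 0 | start at 2) = (1 - r^a)/(1 - r^N)
r^2 = 64; r^7 = 2097152
P = (1 - 64) / (1 - 2097152) = -63 / -2097151 = 9/299593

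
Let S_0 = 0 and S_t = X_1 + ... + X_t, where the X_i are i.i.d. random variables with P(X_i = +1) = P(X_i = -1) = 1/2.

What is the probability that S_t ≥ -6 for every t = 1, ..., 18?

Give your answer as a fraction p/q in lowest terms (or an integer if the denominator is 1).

Answer: 14807/16384

Derivation:
Let f(t,s) = #length-t paths at position s with S_1..S_t all ≥ -6.
f(t,s) = f(t-1,s-1) + f(t-1,s+1) for s ≥ -6; f(t,s) = 0 for s < -6.
t=0: f(0,0)=1
t=1: f(1,-1)=1 f(1,1)=1
t=2: f(2,-2)=1 f(2,0)=2 f(2,2)=1
t=3: f(3,-3)=1 f(3,-1)=3 f(3,1)=3 f(3,3)=1
t=4: f(4,-4)=1 f(4,-2)=4 f(4,0)=6 f(4,2)=4 f(4,4)=1
t=5: f(5,-5)=1 f(5,-3)=5 f(5,-1)=10 f(5,1)=10 f(5,3)=5 f(5,5)=1
t=6: f(6,-6)=1 f(6,-4)=6 f(6,-2)=15 f(6,0)=20 f(6,2)=15 f(6,4)=6 f(6,6)=1
t=7: f(7,-5)=7 f(7,-3)=21 f(7,-1)=35 f(7,1)=35 f(7,3)=21 f(7,5)=7 f(7,7)=1
t=8: f(8,-6)=7 f(8,-4)=28 f(8,-2)=56 f(8,0)=70 f(8,2)=56 f(8,4)=28 f(8,6)=8 f(8,8)=1
t=9: f(9,-5)=35 f(9,-3)=84 f(9,-1)=126 f(9,1)=126 f(9,3)=84 f(9,5)=36 f(9,7)=9 f(9,9)=1
t=10: f(10,-6)=35 f(10,-4)=119 f(10,-2)=210 f(10,0)=252 f(10,2)=210 f(10,4)=120 f(10,6)=45 f(10,8)=10 f(10,10)=1
t=11: f(11,-5)=154 f(11,-3)=329 f(11,-1)=462 f(11,1)=462 f(11,3)=330 f(11,5)=165 f(11,7)=55 f(11,9)=11 f(11,11)=1
t=12: f(12,-6)=154 f(12,-4)=483 f(12,-2)=791 f(12,0)=924 f(12,2)=792 f(12,4)=495 f(12,6)=220 f(12,8)=66 f(12,10)=12 f(12,12)=1
t=13: f(13,-5)=637 f(13,-3)=1274 f(13,-1)=1715 f(13,1)=1716 f(13,3)=1287 f(13,5)=715 f(13,7)=286 f(13,9)=78 f(13,11)=13 f(13,13)=1
t=14: f(14,-6)=637 f(14,-4)=1911 f(14,-2)=2989 f(14,0)=3431 f(14,2)=3003 f(14,4)=2002 f(14,6)=1001 f(14,8)=364 f(14,10)=91 f(14,12)=14 f(14,14)=1
t=15: f(15,-5)=2548 f(15,-3)=4900 f(15,-1)=6420 f(15,1)=6434 f(15,3)=5005 f(15,5)=3003 f(15,7)=1365 f(15,9)=455 f(15,11)=105 f(15,13)=15 f(15,15)=1
t=16: f(16,-6)=2548 f(16,-4)=7448 f(16,-2)=11320 f(16,0)=12854 f(16,2)=11439 f(16,4)=8008 f(16,6)=4368 f(16,8)=1820 f(16,10)=560 f(16,12)=120 f(16,14)=16 f(16,16)=1
t=17: f(17,-5)=9996 f(17,-3)=18768 f(17,-1)=24174 f(17,1)=24293 f(17,3)=19447 f(17,5)=12376 f(17,7)=6188 f(17,9)=2380 f(17,11)=680 f(17,13)=136 f(17,15)=17 f(17,17)=1
t=18: f(18,-6)=9996 f(18,-4)=28764 f(18,-2)=42942 f(18,0)=48467 f(18,2)=43740 f(18,4)=31823 f(18,6)=18564 f(18,8)=8568 f(18,10)=3060 f(18,12)=816 f(18,14)=153 f(18,16)=18 f(18,18)=1
Σ_s f(18,s) = 236912
P = 236912/262144 = 14807/16384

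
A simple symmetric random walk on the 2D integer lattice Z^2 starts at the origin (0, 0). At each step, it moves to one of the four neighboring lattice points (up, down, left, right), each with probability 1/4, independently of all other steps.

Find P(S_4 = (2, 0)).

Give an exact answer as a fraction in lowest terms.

Let h be the number of horizontal steps (so 4-h are vertical). To end at (2,0) need (h+2)/2 right-steps and ((4-h)+0)/2 up-steps.
Sum over h with 2 ≤ h ≤ 4, h ≡ 0 (mod 2), 4-h ≡ 0 (mod 2):
h=2: C(4,2)·C(2,2)·C(2,1) = 6·1·2 = 12
h=4: C(4,4)·C(4,3)·C(0,0) = 1·4·1 = 4
Total favorable: 16
Total paths: 4^4 = 256
P = 16/256 = 1/16

Answer: 1/16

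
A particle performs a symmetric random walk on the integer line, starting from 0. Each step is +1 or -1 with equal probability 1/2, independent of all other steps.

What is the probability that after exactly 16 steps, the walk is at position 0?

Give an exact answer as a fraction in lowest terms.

Answer: 6435/32768

Derivation:
To reach position 0 after 16 steps: need 8 steps of +1 and 8 of -1.
Favorable paths: C(16,8) = 12870
Total paths: 2^16 = 65536
P = 12870/65536 = 6435/32768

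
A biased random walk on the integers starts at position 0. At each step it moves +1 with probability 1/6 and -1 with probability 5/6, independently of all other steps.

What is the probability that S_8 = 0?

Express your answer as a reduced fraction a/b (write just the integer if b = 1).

Answer: 21875/839808

Derivation:
To be at 0 after 8 steps: need exactly 4 steps of +1 and 4 of -1.
Number of such sequences: C(8,4) = 70
Each has probability (1/6)^4 · (5/6)^4 = 625/1679616
P = 70 · 625/1679616 = 21875/839808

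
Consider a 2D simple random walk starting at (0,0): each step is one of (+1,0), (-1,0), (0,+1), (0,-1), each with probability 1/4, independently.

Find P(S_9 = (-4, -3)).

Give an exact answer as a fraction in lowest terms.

Let h be the number of horizontal steps (so 9-h are vertical). To end at (-4,-3) need (h-4)/2 right-steps and ((9-h)-3)/2 up-steps.
Sum over h with 4 ≤ h ≤ 6, h ≡ 0 (mod 2), 9-h ≡ 1 (mod 2):
h=4: C(9,4)·C(4,0)·C(5,1) = 126·1·5 = 630
h=6: C(9,6)·C(6,1)·C(3,0) = 84·6·1 = 504
Total favorable: 1134
Total paths: 4^9 = 262144
P = 1134/262144 = 567/131072

Answer: 567/131072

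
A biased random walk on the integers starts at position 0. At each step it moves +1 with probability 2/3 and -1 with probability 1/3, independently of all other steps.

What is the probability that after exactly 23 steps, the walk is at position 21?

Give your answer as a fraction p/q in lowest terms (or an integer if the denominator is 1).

Answer: 96468992/94143178827

Derivation:
To reach position 21 after 23 steps: need 22 steps of +1 and 1 step of -1.
Number of such sequences: C(23,22) = 23
Each has probability (2/3)^22 · (1/3)^1 = 4194304/94143178827
P = 23 · 4194304/94143178827 = 96468992/94143178827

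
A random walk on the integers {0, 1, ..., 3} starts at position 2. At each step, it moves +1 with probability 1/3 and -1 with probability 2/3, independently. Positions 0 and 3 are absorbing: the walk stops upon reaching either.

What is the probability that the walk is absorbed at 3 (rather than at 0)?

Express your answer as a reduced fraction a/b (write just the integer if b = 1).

Biased walk: p = 1/3, q = 2/3, r = q/p = 2
Gambler's ruin: P(hit 3 before 0 | start at 2) = (1 - r^a)/(1 - r^N)
r^2 = 4; r^3 = 8
P = (1 - 4) / (1 - 8) = -3 / -7 = 3/7

Answer: 3/7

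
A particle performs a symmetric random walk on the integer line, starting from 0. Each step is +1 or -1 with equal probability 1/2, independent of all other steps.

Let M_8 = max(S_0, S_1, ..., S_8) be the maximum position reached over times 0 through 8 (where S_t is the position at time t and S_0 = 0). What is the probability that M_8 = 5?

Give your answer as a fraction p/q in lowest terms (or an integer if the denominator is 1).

Answer: 1/32

Derivation:
Let M_8 = max(S_0,...,S_8). Use the reflection principle: for j ≥ 1, #{paths with M_8 ≥ j} = #{S_8 ≥ j} + #{S_8 ≥ j+1}.
By reflection, #{M_8 ≥ 5} = #{S_8 ≥ 5} + #{S_8 ≥ 6} = 9 + 9 = 18.
#{M_8 ≥ 6} = #{S_8 ≥ 6} + #{S_8 ≥ 7} = 9 + 1 = 10.
#{M_8 = 5} = 18 - 10 = 8.
P(M_8 = 5) = 8/256 = 1/32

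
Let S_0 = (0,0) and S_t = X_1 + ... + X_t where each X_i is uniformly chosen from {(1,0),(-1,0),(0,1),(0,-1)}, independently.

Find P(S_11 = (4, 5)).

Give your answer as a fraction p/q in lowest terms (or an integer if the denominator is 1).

Let h be the number of horizontal steps (so 11-h are vertical). To end at (4,5) need (h+4)/2 right-steps and ((11-h)+5)/2 up-steps.
Sum over h with 4 ≤ h ≤ 6, h ≡ 0 (mod 2), 11-h ≡ 1 (mod 2):
h=4: C(11,4)·C(4,4)·C(7,6) = 330·1·7 = 2310
h=6: C(11,6)·C(6,5)·C(5,5) = 462·6·1 = 2772
Total favorable: 5082
Total paths: 4^11 = 4194304
P = 5082/4194304 = 2541/2097152

Answer: 2541/2097152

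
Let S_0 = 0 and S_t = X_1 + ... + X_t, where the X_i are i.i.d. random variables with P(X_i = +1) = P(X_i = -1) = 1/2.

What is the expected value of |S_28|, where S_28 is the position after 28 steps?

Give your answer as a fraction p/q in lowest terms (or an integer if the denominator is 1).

Answer: 35102025/8388608

Derivation:
S_28 takes values m ≡ 0 (mod 2) with |m| ≤ 28; P(S_28=m) = C(28,(28+m)/2)/2^28.
Total paths: 2^28 = 268435456
Distribution: P(S=-28)=1/268435456, P(S=-26)=28/268435456, P(S=-24)=378/268435456, P(S=-22)=3276/268435456, P(S=-20)=20475/268435456, P(S=-18)=98280/268435456, P(S=-16)=376740/268435456, P(S=-14)=1184040/268435456, P(S=-12)=3108105/268435456, P(S=-10)=6906900/268435456, P(S=-8)=13123110/268435456, P(S=-6)=21474180/268435456, P(S=-4)=30421755/268435456, P(S=-2)=37442160/268435456, P(S=0)=40116600/268435456, P(S=2)=37442160/268435456, P(S=4)=30421755/268435456, P(S=6)=21474180/268435456, P(S=8)=13123110/268435456, P(S=10)=6906900/268435456, P(S=12)=3108105/268435456, P(S=14)=1184040/268435456, P(S=16)=376740/268435456, P(S=18)=98280/268435456, P(S=20)=20475/268435456, P(S=22)=3276/268435456, P(S=24)=378/268435456, P(S=26)=28/268435456, P(S=28)=1/268435456
E[|S_28|] = Σ_m |m|·P(S_28=m) = 1123264800/268435456 = 35102025/8388608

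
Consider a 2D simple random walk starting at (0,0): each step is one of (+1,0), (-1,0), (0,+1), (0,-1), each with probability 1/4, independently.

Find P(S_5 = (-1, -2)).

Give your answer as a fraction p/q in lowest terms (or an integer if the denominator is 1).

Answer: 25/512

Derivation:
Let h be the number of horizontal steps (so 5-h are vertical). To end at (-1,-2) need (h-1)/2 right-steps and ((5-h)-2)/2 up-steps.
Sum over h with 1 ≤ h ≤ 3, h ≡ 1 (mod 2), 5-h ≡ 0 (mod 2):
h=1: C(5,1)·C(1,0)·C(4,1) = 5·1·4 = 20
h=3: C(5,3)·C(3,1)·C(2,0) = 10·3·1 = 30
Total favorable: 50
Total paths: 4^5 = 1024
P = 50/1024 = 25/512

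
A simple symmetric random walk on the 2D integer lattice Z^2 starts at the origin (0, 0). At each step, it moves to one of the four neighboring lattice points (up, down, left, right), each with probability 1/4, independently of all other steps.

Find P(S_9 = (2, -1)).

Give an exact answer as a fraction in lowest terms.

Answer: 1323/32768

Derivation:
Let h be the number of horizontal steps (so 9-h are vertical). To end at (2,-1) need (h+2)/2 right-steps and ((9-h)-1)/2 up-steps.
Sum over h with 2 ≤ h ≤ 8, h ≡ 0 (mod 2), 9-h ≡ 1 (mod 2):
h=2: C(9,2)·C(2,2)·C(7,3) = 36·1·35 = 1260
h=4: C(9,4)·C(4,3)·C(5,2) = 126·4·10 = 5040
h=6: C(9,6)·C(6,4)·C(3,1) = 84·15·3 = 3780
h=8: C(9,8)·C(8,5)·C(1,0) = 9·56·1 = 504
Total favorable: 10584
Total paths: 4^9 = 262144
P = 10584/262144 = 1323/32768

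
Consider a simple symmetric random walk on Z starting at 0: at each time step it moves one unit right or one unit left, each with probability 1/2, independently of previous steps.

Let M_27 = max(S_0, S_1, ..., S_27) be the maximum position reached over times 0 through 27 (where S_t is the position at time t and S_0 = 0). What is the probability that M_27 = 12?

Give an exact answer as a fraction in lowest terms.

Let M_27 = max(S_0,...,S_27). Use the reflection principle: for j ≥ 1, #{paths with M_27 ≥ j} = #{S_27 ≥ j} + #{S_27 ≥ j+1}.
By reflection, #{M_27 ≥ 12} = #{S_27 ≥ 12} + #{S_27 ≥ 13} = 1285624 + 1285624 = 2571248.
#{M_27 ≥ 13} = #{S_27 ≥ 13} + #{S_27 ≥ 14} = 1285624 + 397594 = 1683218.
#{M_27 = 12} = 2571248 - 1683218 = 888030.
P(M_27 = 12) = 888030/134217728 = 444015/67108864

Answer: 444015/67108864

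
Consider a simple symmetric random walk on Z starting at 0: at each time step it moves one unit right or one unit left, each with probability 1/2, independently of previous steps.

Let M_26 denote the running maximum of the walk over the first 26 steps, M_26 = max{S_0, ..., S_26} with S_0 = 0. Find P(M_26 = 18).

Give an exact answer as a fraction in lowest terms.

Let M_26 = max(S_0,...,S_26). Use the reflection principle: for j ≥ 1, #{paths with M_26 ≥ j} = #{S_26 ≥ j} + #{S_26 ≥ j+1}.
By reflection, #{M_26 ≥ 18} = #{S_26 ≥ 18} + #{S_26 ≥ 19} = 17902 + 2952 = 20854.
#{M_26 ≥ 19} = #{S_26 ≥ 19} + #{S_26 ≥ 20} = 2952 + 2952 = 5904.
#{M_26 = 18} = 20854 - 5904 = 14950.
P(M_26 = 18) = 14950/67108864 = 7475/33554432

Answer: 7475/33554432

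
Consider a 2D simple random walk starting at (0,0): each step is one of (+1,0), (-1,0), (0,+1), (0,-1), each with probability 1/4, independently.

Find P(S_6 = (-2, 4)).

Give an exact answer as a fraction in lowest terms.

Answer: 15/4096

Derivation:
Let h be the number of horizontal steps (so 6-h are vertical). To end at (-2,4) need (h-2)/2 right-steps and ((6-h)+4)/2 up-steps.
Sum over h with 2 ≤ h ≤ 2, h ≡ 0 (mod 2), 6-h ≡ 0 (mod 2):
h=2: C(6,2)·C(2,0)·C(4,4) = 15·1·1 = 15
Total favorable: 15
Total paths: 4^6 = 4096
P = 15/4096 = 15/4096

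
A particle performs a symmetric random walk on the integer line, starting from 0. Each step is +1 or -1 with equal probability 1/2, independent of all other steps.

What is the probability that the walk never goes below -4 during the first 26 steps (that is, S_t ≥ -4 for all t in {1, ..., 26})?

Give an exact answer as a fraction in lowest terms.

Let f(t,s) = #length-t paths at position s with S_1..S_t all ≥ -4.
f(t,s) = f(t-1,s-1) + f(t-1,s+1) for s ≥ -4; f(t,s) = 0 for s < -4.
t=0: f(0,0)=1
t=1: f(1,-1)=1 f(1,1)=1
t=2: f(2,-2)=1 f(2,0)=2 f(2,2)=1
t=3: f(3,-3)=1 f(3,-1)=3 f(3,1)=3 f(3,3)=1
t=4: f(4,-4)=1 f(4,-2)=4 f(4,0)=6 f(4,2)=4 f(4,4)=1
t=5: f(5,-3)=5 f(5,-1)=10 f(5,1)=10 f(5,3)=5 f(5,5)=1
t=6: f(6,-4)=5 f(6,-2)=15 f(6,0)=20 f(6,2)=15 f(6,4)=6 f(6,6)=1
t=7: f(7,-3)=20 f(7,-1)=35 f(7,1)=35 f(7,3)=21 f(7,5)=7 f(7,7)=1
t=8: f(8,-4)=20 f(8,-2)=55 f(8,0)=70 f(8,2)=56 f(8,4)=28 f(8,6)=8 f(8,8)=1
t=9: f(9,-3)=75 f(9,-1)=125 f(9,1)=126 f(9,3)=84 f(9,5)=36 f(9,7)=9 f(9,9)=1
t=10: f(10,-4)=75 f(10,-2)=200 f(10,0)=251 f(10,2)=210 f(10,4)=120 f(10,6)=45 f(10,8)=10 f(10,10)=1
t=11: f(11,-3)=275 f(11,-1)=451 f(11,1)=461 f(11,3)=330 f(11,5)=165 f(11,7)=55 f(11,9)=11 f(11,11)=1
t=12: f(12,-4)=275 f(12,-2)=726 f(12,0)=912 f(12,2)=791 f(12,4)=495 f(12,6)=220 f(12,8)=66 f(12,10)=12 f(12,12)=1
t=13: f(13,-3)=1001 f(13,-1)=1638 f(13,1)=1703 f(13,3)=1286 f(13,5)=715 f(13,7)=286 f(13,9)=78 f(13,11)=13 f(13,13)=1
t=14: f(14,-4)=1001 f(14,-2)=2639 f(14,0)=3341 f(14,2)=2989 f(14,4)=2001 f(14,6)=1001 f(14,8)=364 f(14,10)=91 f(14,12)=14 f(14,14)=1
t=15: f(15,-3)=3640 f(15,-1)=5980 f(15,1)=6330 f(15,3)=4990 f(15,5)=3002 f(15,7)=1365 f(15,9)=455 f(15,11)=105 f(15,13)=15 f(15,15)=1
t=16: f(16,-4)=3640 f(16,-2)=9620 f(16,0)=12310 f(16,2)=11320 f(16,4)=7992 f(16,6)=4367 f(16,8)=1820 f(16,10)=560 f(16,12)=120 f(16,14)=16 f(16,16)=1
t=17: f(17,-3)=13260 f(17,-1)=21930 f(17,1)=23630 f(17,3)=19312 f(17,5)=12359 f(17,7)=6187 f(17,9)=2380 f(17,11)=680 f(17,13)=136 f(17,15)=17 f(17,17)=1
t=18: f(18,-4)=13260 f(18,-2)=35190 f(18,0)=45560 f(18,2)=42942 f(18,4)=31671 f(18,6)=18546 f(18,8)=8567 f(18,10)=3060 f(18,12)=816 f(18,14)=153 f(18,16)=18 f(18,18)=1
t=19: f(19,-3)=48450 f(19,-1)=80750 f(19,1)=88502 f(19,3)=74613 f(19,5)=50217 f(19,7)=27113 f(19,9)=11627 f(19,11)=3876 f(19,13)=969 f(19,15)=171 f(19,17)=19 f(19,19)=1
t=20: f(20,-4)=48450 f(20,-2)=129200 f(20,0)=169252 f(20,2)=163115 f(20,4)=124830 f(20,6)=77330 f(20,8)=38740 f(20,10)=15503 f(20,12)=4845 f(20,14)=1140 f(20,16)=190 f(20,18)=20 f(20,20)=1
t=21: f(21,-3)=177650 f(21,-1)=298452 f(21,1)=332367 f(21,3)=287945 f(21,5)=202160 f(21,7)=116070 f(21,9)=54243 f(21,11)=20348 f(21,13)=5985 f(21,15)=1330 f(21,17)=210 f(21,19)=21 f(21,21)=1
t=22: f(22,-4)=177650 f(22,-2)=476102 f(22,0)=630819 f(22,2)=620312 f(22,4)=490105 f(22,6)=318230 f(22,8)=170313 f(22,10)=74591 f(22,12)=26333 f(22,14)=7315 f(22,16)=1540 f(22,18)=231 f(22,20)=22 f(22,22)=1
t=23: f(23,-3)=653752 f(23,-1)=1106921 f(23,1)=1251131 f(23,3)=1110417 f(23,5)=808335 f(23,7)=488543 f(23,9)=244904 f(23,11)=100924 f(23,13)=33648 f(23,15)=8855 f(23,17)=1771 f(23,19)=253 f(23,21)=23 f(23,23)=1
t=24: f(24,-4)=653752 f(24,-2)=1760673 f(24,0)=2358052 f(24,2)=2361548 f(24,4)=1918752 f(24,6)=1296878 f(24,8)=733447 f(24,10)=345828 f(24,12)=134572 f(24,14)=42503 f(24,16)=10626 f(24,18)=2024 f(24,20)=276 f(24,22)=24 f(24,24)=1
t=25: f(25,-3)=2414425 f(25,-1)=4118725 f(25,1)=4719600 f(25,3)=4280300 f(25,5)=3215630 f(25,7)=2030325 f(25,9)=1079275 f(25,11)=480400 f(25,13)=177075 f(25,15)=53129 f(25,17)=12650 f(25,19)=2300 f(25,21)=300 f(25,23)=25 f(25,25)=1
t=26: f(26,-4)=2414425 f(26,-2)=6533150 f(26,0)=8838325 f(26,2)=8999900 f(26,4)=7495930 f(26,6)=5245955 f(26,8)=3109600 f(26,10)=1559675 f(26,12)=657475 f(26,14)=230204 f(26,16)=65779 f(26,18)=14950 f(26,20)=2600 f(26,22)=325 f(26,24)=26 f(26,26)=1
Σ_s f(26,s) = 45168320
P = 45168320/67108864 = 705755/1048576

Answer: 705755/1048576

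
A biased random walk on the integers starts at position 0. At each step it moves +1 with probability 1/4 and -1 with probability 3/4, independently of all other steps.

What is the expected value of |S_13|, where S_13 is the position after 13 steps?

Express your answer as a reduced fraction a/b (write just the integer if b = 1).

S_13 takes values m ≡ 1 (mod 2) with |m| ≤ 13; P(S_13=m) = C(13,(13+m)/2) · (1/4)^((13+m)/2) · (3/4)^((13-m)/2).
Distribution: P(S=-13)=1594323/67108864, P(S=-11)=6908733/67108864, P(S=-9)=6908733/33554432, P(S=-7)=8444007/33554432, P(S=-5)=14073345/67108864, P(S=-3)=8444007/67108864, P(S=-1)=938223/16777216, P(S=1)=312741/16777216, P(S=3)=312741/67108864, P(S=5)=57915/67108864, P(S=7)=3861/33554432, P(S=9)=351/33554432, P(S=11)=39/67108864, P(S=13)=1/67108864
E[|S_13|] = Σ_m |m|·P(S_13=m) = 27580423/4194304

Answer: 27580423/4194304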